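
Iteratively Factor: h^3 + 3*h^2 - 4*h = (h)*(h^2 + 3*h - 4) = h*(h + 4)*(h - 1)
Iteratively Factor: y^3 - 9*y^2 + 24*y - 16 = (y - 4)*(y^2 - 5*y + 4) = (y - 4)^2*(y - 1)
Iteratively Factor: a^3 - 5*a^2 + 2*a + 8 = (a - 2)*(a^2 - 3*a - 4) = (a - 4)*(a - 2)*(a + 1)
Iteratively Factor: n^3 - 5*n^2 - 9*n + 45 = (n + 3)*(n^2 - 8*n + 15) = (n - 3)*(n + 3)*(n - 5)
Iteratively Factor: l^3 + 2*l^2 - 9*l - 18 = (l + 3)*(l^2 - l - 6) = (l - 3)*(l + 3)*(l + 2)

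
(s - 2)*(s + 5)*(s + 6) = s^3 + 9*s^2 + 8*s - 60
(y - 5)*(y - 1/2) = y^2 - 11*y/2 + 5/2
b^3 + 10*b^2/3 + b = b*(b + 1/3)*(b + 3)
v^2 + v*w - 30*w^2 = (v - 5*w)*(v + 6*w)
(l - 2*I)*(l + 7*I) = l^2 + 5*I*l + 14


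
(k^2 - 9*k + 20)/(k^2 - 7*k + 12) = (k - 5)/(k - 3)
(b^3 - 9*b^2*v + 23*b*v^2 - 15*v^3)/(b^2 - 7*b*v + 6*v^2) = (-b^2 + 8*b*v - 15*v^2)/(-b + 6*v)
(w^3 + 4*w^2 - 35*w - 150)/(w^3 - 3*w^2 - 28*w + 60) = (w + 5)/(w - 2)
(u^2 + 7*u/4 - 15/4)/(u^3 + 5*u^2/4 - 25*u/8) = 2*(u + 3)/(u*(2*u + 5))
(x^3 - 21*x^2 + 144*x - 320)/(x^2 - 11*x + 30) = (x^2 - 16*x + 64)/(x - 6)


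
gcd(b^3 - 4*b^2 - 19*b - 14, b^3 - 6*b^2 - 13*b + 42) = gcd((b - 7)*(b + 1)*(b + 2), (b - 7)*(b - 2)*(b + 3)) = b - 7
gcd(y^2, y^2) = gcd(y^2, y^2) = y^2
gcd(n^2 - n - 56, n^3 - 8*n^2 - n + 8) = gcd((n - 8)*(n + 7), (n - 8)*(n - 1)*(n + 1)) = n - 8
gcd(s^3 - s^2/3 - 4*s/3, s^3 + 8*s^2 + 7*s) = s^2 + s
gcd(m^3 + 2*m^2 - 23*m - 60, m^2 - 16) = m + 4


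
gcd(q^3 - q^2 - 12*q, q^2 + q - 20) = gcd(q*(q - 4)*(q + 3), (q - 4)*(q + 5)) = q - 4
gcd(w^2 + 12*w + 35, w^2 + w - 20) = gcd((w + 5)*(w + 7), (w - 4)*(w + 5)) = w + 5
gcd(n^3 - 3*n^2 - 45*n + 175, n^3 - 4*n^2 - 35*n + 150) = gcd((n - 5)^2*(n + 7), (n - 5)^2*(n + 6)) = n^2 - 10*n + 25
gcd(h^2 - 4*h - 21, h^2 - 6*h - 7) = h - 7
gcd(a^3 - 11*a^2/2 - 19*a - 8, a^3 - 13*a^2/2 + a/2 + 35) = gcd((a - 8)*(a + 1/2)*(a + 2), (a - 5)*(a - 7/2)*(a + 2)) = a + 2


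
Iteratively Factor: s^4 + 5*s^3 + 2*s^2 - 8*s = (s + 2)*(s^3 + 3*s^2 - 4*s) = (s + 2)*(s + 4)*(s^2 - s) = s*(s + 2)*(s + 4)*(s - 1)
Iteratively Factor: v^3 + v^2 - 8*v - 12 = (v + 2)*(v^2 - v - 6) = (v + 2)^2*(v - 3)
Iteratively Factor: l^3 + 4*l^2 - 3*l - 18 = (l + 3)*(l^2 + l - 6) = (l + 3)^2*(l - 2)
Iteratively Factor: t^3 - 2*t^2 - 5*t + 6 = (t - 3)*(t^2 + t - 2) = (t - 3)*(t - 1)*(t + 2)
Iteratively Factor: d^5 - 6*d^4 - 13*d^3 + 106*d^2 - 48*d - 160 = (d - 2)*(d^4 - 4*d^3 - 21*d^2 + 64*d + 80) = (d - 5)*(d - 2)*(d^3 + d^2 - 16*d - 16) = (d - 5)*(d - 2)*(d + 1)*(d^2 - 16) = (d - 5)*(d - 2)*(d + 1)*(d + 4)*(d - 4)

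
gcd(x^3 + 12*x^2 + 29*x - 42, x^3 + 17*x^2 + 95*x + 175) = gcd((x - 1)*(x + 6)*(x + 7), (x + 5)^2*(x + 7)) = x + 7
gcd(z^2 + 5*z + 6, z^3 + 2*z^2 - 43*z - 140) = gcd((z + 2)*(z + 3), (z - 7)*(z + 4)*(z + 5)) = 1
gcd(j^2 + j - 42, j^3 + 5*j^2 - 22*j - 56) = j + 7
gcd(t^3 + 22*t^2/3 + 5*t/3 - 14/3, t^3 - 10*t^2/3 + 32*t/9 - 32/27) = t - 2/3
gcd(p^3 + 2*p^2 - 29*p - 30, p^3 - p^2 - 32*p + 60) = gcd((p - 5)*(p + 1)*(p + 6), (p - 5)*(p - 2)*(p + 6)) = p^2 + p - 30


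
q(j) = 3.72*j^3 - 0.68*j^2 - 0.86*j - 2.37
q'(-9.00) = 915.34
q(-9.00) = -2761.59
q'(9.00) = 890.86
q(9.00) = 2646.69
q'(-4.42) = 223.18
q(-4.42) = -333.08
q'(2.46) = 63.33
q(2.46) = 46.78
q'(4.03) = 174.91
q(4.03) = 226.60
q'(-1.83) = 39.00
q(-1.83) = -25.87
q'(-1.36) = 21.63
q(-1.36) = -11.82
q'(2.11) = 45.96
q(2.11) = 27.73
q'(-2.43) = 68.34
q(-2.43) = -57.67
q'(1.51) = 22.53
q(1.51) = 7.59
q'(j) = 11.16*j^2 - 1.36*j - 0.86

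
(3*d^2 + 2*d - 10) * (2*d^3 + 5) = 6*d^5 + 4*d^4 - 20*d^3 + 15*d^2 + 10*d - 50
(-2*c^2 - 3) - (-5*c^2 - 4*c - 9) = 3*c^2 + 4*c + 6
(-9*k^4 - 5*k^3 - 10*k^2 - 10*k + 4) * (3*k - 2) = -27*k^5 + 3*k^4 - 20*k^3 - 10*k^2 + 32*k - 8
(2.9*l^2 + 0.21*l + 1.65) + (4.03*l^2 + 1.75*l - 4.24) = 6.93*l^2 + 1.96*l - 2.59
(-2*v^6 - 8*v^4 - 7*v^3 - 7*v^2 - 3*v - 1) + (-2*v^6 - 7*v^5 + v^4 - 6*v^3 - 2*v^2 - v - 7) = -4*v^6 - 7*v^5 - 7*v^4 - 13*v^3 - 9*v^2 - 4*v - 8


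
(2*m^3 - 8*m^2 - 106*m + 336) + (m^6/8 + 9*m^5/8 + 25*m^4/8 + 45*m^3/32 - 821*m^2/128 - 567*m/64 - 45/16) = m^6/8 + 9*m^5/8 + 25*m^4/8 + 109*m^3/32 - 1845*m^2/128 - 7351*m/64 + 5331/16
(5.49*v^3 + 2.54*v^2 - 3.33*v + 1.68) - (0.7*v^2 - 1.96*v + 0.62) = 5.49*v^3 + 1.84*v^2 - 1.37*v + 1.06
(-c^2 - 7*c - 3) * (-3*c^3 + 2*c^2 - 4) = 3*c^5 + 19*c^4 - 5*c^3 - 2*c^2 + 28*c + 12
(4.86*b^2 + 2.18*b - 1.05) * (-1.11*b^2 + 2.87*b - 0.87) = -5.3946*b^4 + 11.5284*b^3 + 3.1939*b^2 - 4.9101*b + 0.9135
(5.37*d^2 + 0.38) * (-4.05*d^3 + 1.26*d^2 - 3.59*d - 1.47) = -21.7485*d^5 + 6.7662*d^4 - 20.8173*d^3 - 7.4151*d^2 - 1.3642*d - 0.5586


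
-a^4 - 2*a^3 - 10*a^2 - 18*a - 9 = (a - 3*I)*(a + 3*I)*(I*a + I)^2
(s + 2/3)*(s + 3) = s^2 + 11*s/3 + 2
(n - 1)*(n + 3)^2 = n^3 + 5*n^2 + 3*n - 9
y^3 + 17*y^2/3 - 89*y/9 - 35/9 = (y - 5/3)*(y + 1/3)*(y + 7)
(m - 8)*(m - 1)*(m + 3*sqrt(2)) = m^3 - 9*m^2 + 3*sqrt(2)*m^2 - 27*sqrt(2)*m + 8*m + 24*sqrt(2)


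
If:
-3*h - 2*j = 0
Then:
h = -2*j/3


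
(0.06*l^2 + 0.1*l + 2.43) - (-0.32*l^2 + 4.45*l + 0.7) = 0.38*l^2 - 4.35*l + 1.73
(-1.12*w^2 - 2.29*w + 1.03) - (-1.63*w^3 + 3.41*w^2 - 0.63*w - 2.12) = 1.63*w^3 - 4.53*w^2 - 1.66*w + 3.15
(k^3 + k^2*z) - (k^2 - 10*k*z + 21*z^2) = k^3 + k^2*z - k^2 + 10*k*z - 21*z^2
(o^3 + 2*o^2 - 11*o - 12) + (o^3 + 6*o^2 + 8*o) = 2*o^3 + 8*o^2 - 3*o - 12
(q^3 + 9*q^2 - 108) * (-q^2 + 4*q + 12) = -q^5 - 5*q^4 + 48*q^3 + 216*q^2 - 432*q - 1296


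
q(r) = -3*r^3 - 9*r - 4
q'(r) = -9*r^2 - 9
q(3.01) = -112.90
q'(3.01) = -90.54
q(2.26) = -58.97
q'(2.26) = -54.97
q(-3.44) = 149.08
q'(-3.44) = -115.50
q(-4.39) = 289.32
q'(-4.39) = -182.45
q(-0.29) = -1.32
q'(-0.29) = -9.76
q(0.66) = -10.80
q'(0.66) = -12.92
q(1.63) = -31.66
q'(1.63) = -32.91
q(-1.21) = 12.20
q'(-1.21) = -22.18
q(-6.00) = 698.00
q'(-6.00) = -333.00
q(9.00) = -2272.00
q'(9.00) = -738.00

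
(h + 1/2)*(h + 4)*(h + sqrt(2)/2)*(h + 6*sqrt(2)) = h^4 + 9*h^3/2 + 13*sqrt(2)*h^3/2 + 8*h^2 + 117*sqrt(2)*h^2/4 + 13*sqrt(2)*h + 27*h + 12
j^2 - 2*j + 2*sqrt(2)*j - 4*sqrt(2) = (j - 2)*(j + 2*sqrt(2))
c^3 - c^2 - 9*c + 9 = (c - 3)*(c - 1)*(c + 3)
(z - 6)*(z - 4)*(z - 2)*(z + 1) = z^4 - 11*z^3 + 32*z^2 - 4*z - 48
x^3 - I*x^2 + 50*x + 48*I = (x - 8*I)*(x + I)*(x + 6*I)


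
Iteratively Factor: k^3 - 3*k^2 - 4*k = (k)*(k^2 - 3*k - 4) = k*(k + 1)*(k - 4)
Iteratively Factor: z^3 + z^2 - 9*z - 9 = (z - 3)*(z^2 + 4*z + 3) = (z - 3)*(z + 3)*(z + 1)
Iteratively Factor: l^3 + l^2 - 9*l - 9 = (l + 1)*(l^2 - 9) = (l - 3)*(l + 1)*(l + 3)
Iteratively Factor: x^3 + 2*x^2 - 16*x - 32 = (x - 4)*(x^2 + 6*x + 8) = (x - 4)*(x + 2)*(x + 4)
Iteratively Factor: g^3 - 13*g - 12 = (g + 3)*(g^2 - 3*g - 4) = (g - 4)*(g + 3)*(g + 1)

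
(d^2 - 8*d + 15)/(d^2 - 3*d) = (d - 5)/d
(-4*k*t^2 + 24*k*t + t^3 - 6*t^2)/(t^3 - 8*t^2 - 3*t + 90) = t*(-4*k + t)/(t^2 - 2*t - 15)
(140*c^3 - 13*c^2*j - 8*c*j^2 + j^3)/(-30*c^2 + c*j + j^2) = (-28*c^2 - 3*c*j + j^2)/(6*c + j)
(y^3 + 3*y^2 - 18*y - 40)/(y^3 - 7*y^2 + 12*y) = (y^2 + 7*y + 10)/(y*(y - 3))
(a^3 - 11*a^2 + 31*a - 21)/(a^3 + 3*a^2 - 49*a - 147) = (a^2 - 4*a + 3)/(a^2 + 10*a + 21)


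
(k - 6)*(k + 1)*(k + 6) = k^3 + k^2 - 36*k - 36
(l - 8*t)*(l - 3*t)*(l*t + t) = l^3*t - 11*l^2*t^2 + l^2*t + 24*l*t^3 - 11*l*t^2 + 24*t^3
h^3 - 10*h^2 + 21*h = h*(h - 7)*(h - 3)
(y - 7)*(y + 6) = y^2 - y - 42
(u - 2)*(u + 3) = u^2 + u - 6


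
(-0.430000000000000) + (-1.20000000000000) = -1.63000000000000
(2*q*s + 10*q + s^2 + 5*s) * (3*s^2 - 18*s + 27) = 6*q*s^3 - 6*q*s^2 - 126*q*s + 270*q + 3*s^4 - 3*s^3 - 63*s^2 + 135*s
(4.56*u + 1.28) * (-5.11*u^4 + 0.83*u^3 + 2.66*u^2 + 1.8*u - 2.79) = -23.3016*u^5 - 2.756*u^4 + 13.192*u^3 + 11.6128*u^2 - 10.4184*u - 3.5712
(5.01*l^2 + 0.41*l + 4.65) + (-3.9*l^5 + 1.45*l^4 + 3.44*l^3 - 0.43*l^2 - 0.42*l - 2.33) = -3.9*l^5 + 1.45*l^4 + 3.44*l^3 + 4.58*l^2 - 0.01*l + 2.32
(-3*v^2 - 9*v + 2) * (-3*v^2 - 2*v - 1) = 9*v^4 + 33*v^3 + 15*v^2 + 5*v - 2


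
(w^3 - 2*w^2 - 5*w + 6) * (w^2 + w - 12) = w^5 - w^4 - 19*w^3 + 25*w^2 + 66*w - 72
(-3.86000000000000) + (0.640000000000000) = -3.22000000000000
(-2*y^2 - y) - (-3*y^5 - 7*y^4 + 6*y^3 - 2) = 3*y^5 + 7*y^4 - 6*y^3 - 2*y^2 - y + 2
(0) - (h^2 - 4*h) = -h^2 + 4*h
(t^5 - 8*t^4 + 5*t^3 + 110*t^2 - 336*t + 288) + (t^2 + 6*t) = t^5 - 8*t^4 + 5*t^3 + 111*t^2 - 330*t + 288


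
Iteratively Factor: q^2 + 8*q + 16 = (q + 4)*(q + 4)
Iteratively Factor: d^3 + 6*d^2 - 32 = (d - 2)*(d^2 + 8*d + 16) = (d - 2)*(d + 4)*(d + 4)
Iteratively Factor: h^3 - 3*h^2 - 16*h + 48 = (h + 4)*(h^2 - 7*h + 12) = (h - 4)*(h + 4)*(h - 3)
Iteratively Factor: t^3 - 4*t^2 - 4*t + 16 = (t - 4)*(t^2 - 4) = (t - 4)*(t + 2)*(t - 2)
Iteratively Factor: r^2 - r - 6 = (r - 3)*(r + 2)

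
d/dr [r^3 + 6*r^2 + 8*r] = 3*r^2 + 12*r + 8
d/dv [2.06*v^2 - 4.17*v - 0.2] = 4.12*v - 4.17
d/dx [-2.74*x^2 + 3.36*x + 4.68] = 3.36 - 5.48*x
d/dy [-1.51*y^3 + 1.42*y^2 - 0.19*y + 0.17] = -4.53*y^2 + 2.84*y - 0.19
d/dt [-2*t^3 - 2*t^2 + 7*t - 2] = -6*t^2 - 4*t + 7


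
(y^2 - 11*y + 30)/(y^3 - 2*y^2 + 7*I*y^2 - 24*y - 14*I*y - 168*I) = (y - 5)/(y^2 + y*(4 + 7*I) + 28*I)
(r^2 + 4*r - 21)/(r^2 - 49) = (r - 3)/(r - 7)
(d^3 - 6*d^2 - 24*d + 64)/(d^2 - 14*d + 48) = (d^2 + 2*d - 8)/(d - 6)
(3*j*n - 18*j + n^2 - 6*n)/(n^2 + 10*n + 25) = (3*j*n - 18*j + n^2 - 6*n)/(n^2 + 10*n + 25)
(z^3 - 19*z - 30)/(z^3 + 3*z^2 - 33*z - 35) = (z^2 + 5*z + 6)/(z^2 + 8*z + 7)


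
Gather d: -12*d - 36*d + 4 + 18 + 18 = 40 - 48*d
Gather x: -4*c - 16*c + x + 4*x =-20*c + 5*x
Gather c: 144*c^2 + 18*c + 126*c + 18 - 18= 144*c^2 + 144*c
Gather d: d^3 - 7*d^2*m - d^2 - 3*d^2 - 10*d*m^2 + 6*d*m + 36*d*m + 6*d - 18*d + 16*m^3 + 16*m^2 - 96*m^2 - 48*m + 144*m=d^3 + d^2*(-7*m - 4) + d*(-10*m^2 + 42*m - 12) + 16*m^3 - 80*m^2 + 96*m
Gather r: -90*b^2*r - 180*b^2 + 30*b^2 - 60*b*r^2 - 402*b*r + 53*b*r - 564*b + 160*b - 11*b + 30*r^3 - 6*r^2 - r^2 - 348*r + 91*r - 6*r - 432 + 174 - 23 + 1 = -150*b^2 - 415*b + 30*r^3 + r^2*(-60*b - 7) + r*(-90*b^2 - 349*b - 263) - 280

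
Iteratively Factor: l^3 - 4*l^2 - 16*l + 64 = (l + 4)*(l^2 - 8*l + 16) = (l - 4)*(l + 4)*(l - 4)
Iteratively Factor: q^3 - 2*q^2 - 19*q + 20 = (q - 5)*(q^2 + 3*q - 4) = (q - 5)*(q - 1)*(q + 4)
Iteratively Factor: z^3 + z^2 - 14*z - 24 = (z + 3)*(z^2 - 2*z - 8) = (z - 4)*(z + 3)*(z + 2)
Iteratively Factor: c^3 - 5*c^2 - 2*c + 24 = (c - 3)*(c^2 - 2*c - 8) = (c - 4)*(c - 3)*(c + 2)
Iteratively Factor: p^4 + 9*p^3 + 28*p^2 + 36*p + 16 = (p + 1)*(p^3 + 8*p^2 + 20*p + 16) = (p + 1)*(p + 2)*(p^2 + 6*p + 8) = (p + 1)*(p + 2)^2*(p + 4)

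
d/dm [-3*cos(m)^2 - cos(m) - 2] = (6*cos(m) + 1)*sin(m)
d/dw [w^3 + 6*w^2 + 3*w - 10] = 3*w^2 + 12*w + 3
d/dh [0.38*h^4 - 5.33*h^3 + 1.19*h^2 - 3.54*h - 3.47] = 1.52*h^3 - 15.99*h^2 + 2.38*h - 3.54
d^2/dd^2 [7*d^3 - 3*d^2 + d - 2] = 42*d - 6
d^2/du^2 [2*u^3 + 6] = 12*u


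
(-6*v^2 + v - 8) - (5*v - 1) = -6*v^2 - 4*v - 7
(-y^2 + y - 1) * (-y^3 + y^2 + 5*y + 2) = y^5 - 2*y^4 - 3*y^3 + 2*y^2 - 3*y - 2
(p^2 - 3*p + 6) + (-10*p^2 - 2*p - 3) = -9*p^2 - 5*p + 3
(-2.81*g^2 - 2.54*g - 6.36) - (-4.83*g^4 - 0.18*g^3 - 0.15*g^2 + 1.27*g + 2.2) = 4.83*g^4 + 0.18*g^3 - 2.66*g^2 - 3.81*g - 8.56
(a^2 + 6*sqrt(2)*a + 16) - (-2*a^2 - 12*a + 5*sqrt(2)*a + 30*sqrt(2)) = 3*a^2 + sqrt(2)*a + 12*a - 30*sqrt(2) + 16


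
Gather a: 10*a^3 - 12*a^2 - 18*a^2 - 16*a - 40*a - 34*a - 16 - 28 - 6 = 10*a^3 - 30*a^2 - 90*a - 50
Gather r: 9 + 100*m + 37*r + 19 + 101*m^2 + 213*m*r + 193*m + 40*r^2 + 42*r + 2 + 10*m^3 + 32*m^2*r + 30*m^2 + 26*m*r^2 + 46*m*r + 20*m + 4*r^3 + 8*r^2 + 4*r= 10*m^3 + 131*m^2 + 313*m + 4*r^3 + r^2*(26*m + 48) + r*(32*m^2 + 259*m + 83) + 30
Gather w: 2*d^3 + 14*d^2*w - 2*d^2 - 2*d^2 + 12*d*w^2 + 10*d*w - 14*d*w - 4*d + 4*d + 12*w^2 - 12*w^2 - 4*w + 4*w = 2*d^3 - 4*d^2 + 12*d*w^2 + w*(14*d^2 - 4*d)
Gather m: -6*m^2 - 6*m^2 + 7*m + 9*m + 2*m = -12*m^2 + 18*m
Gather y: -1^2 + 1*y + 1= y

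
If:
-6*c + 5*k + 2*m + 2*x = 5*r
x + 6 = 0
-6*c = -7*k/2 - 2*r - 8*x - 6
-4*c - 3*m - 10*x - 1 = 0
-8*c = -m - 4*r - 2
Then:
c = 3637/516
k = 6881/387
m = 3974/387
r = 8537/774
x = -6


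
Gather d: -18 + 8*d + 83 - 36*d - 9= 56 - 28*d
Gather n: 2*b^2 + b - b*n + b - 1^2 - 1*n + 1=2*b^2 + 2*b + n*(-b - 1)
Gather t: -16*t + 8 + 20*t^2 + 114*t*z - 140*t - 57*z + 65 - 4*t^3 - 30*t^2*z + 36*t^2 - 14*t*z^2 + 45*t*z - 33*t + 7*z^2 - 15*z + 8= -4*t^3 + t^2*(56 - 30*z) + t*(-14*z^2 + 159*z - 189) + 7*z^2 - 72*z + 81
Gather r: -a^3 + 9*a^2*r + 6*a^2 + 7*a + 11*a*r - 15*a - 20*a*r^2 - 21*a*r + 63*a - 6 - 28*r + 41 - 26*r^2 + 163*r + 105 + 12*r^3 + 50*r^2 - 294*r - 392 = -a^3 + 6*a^2 + 55*a + 12*r^3 + r^2*(24 - 20*a) + r*(9*a^2 - 10*a - 159) - 252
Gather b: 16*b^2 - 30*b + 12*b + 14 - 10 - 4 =16*b^2 - 18*b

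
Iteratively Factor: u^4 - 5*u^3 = (u)*(u^3 - 5*u^2) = u*(u - 5)*(u^2) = u^2*(u - 5)*(u)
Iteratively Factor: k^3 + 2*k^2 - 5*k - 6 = (k + 1)*(k^2 + k - 6) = (k + 1)*(k + 3)*(k - 2)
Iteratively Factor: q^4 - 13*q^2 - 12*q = (q)*(q^3 - 13*q - 12) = q*(q + 1)*(q^2 - q - 12) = q*(q - 4)*(q + 1)*(q + 3)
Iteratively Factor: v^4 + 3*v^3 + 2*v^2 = (v + 1)*(v^3 + 2*v^2) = v*(v + 1)*(v^2 + 2*v) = v*(v + 1)*(v + 2)*(v)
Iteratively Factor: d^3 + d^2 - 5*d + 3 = (d + 3)*(d^2 - 2*d + 1) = (d - 1)*(d + 3)*(d - 1)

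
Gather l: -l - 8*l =-9*l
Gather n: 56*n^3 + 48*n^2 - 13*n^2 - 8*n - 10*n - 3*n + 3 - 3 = 56*n^3 + 35*n^2 - 21*n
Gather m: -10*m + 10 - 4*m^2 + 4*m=-4*m^2 - 6*m + 10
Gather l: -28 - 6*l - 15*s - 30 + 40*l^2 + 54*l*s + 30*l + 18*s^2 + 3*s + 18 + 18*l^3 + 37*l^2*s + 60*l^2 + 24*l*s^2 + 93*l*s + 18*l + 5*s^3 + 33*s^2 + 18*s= 18*l^3 + l^2*(37*s + 100) + l*(24*s^2 + 147*s + 42) + 5*s^3 + 51*s^2 + 6*s - 40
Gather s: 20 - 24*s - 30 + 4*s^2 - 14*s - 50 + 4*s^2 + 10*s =8*s^2 - 28*s - 60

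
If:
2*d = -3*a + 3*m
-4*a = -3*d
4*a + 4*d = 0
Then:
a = 0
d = 0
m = 0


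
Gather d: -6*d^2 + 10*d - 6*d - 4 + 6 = -6*d^2 + 4*d + 2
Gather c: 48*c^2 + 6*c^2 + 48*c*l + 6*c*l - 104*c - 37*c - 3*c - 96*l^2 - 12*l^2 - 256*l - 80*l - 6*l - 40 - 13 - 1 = 54*c^2 + c*(54*l - 144) - 108*l^2 - 342*l - 54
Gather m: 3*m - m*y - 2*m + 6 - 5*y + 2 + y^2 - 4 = m*(1 - y) + y^2 - 5*y + 4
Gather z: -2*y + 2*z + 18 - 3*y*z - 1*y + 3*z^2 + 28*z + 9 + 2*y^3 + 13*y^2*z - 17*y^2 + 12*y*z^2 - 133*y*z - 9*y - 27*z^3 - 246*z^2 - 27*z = 2*y^3 - 17*y^2 - 12*y - 27*z^3 + z^2*(12*y - 243) + z*(13*y^2 - 136*y + 3) + 27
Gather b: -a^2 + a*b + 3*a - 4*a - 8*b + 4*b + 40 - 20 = -a^2 - a + b*(a - 4) + 20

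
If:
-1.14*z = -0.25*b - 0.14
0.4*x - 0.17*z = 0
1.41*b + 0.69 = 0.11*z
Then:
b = -0.49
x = 0.01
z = 0.02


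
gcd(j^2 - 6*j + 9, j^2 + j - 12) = j - 3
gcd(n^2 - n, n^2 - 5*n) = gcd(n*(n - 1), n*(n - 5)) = n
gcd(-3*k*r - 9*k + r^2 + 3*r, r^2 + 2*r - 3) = r + 3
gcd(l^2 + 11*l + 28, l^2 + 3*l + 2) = 1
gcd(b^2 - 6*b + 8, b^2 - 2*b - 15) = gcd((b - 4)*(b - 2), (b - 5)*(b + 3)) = 1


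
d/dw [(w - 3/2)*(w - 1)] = 2*w - 5/2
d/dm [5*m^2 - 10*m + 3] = 10*m - 10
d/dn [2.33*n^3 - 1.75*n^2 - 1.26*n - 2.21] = 6.99*n^2 - 3.5*n - 1.26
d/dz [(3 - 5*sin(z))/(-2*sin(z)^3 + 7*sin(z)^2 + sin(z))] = (-20*sin(z)^3 + 53*sin(z)^2 - 42*sin(z) - 3)*cos(z)/((7*sin(z) + cos(2*z))^2*sin(z)^2)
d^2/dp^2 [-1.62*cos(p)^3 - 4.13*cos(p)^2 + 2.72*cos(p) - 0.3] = -1.505*cos(p) + 8.26*cos(2*p) + 3.645*cos(3*p)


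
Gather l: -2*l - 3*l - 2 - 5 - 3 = -5*l - 10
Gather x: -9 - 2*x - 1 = -2*x - 10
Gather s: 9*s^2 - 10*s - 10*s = 9*s^2 - 20*s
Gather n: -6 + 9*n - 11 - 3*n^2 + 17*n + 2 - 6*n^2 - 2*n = -9*n^2 + 24*n - 15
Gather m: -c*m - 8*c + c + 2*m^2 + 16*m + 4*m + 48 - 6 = -7*c + 2*m^2 + m*(20 - c) + 42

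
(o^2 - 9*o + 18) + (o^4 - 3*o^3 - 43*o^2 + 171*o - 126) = o^4 - 3*o^3 - 42*o^2 + 162*o - 108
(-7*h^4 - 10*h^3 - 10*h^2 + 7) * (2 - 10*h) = 70*h^5 + 86*h^4 + 80*h^3 - 20*h^2 - 70*h + 14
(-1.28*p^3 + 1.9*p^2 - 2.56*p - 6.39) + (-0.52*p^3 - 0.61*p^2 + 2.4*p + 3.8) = -1.8*p^3 + 1.29*p^2 - 0.16*p - 2.59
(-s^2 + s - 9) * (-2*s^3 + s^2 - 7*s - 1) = 2*s^5 - 3*s^4 + 26*s^3 - 15*s^2 + 62*s + 9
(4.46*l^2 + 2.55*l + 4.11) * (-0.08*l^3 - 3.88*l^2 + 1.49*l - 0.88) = -0.3568*l^5 - 17.5088*l^4 - 3.5774*l^3 - 16.0721*l^2 + 3.8799*l - 3.6168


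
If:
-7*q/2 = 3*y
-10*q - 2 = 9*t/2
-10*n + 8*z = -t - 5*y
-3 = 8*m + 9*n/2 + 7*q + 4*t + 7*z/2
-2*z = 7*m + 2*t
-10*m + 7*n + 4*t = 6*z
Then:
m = 88868/751767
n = -56868/250589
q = -53368/250589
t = 21668/751767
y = 186788/751767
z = -110902/250589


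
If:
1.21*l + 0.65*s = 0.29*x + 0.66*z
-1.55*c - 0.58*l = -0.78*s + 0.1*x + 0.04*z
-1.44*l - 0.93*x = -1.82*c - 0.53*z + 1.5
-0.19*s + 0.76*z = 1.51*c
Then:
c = 0.369433740300081*z + 0.0298662667626379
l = 0.206957592919639*z - 0.1787241799172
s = 1.06397395866778*z - 0.237358225324122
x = 0.972419864023513*z - 1.27772104882928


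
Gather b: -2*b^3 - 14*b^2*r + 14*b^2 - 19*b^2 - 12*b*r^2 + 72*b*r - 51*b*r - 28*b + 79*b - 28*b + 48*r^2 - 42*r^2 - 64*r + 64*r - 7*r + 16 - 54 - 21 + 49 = -2*b^3 + b^2*(-14*r - 5) + b*(-12*r^2 + 21*r + 23) + 6*r^2 - 7*r - 10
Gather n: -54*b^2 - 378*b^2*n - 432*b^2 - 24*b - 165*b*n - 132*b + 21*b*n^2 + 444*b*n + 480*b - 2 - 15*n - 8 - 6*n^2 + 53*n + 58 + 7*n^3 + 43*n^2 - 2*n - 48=-486*b^2 + 324*b + 7*n^3 + n^2*(21*b + 37) + n*(-378*b^2 + 279*b + 36)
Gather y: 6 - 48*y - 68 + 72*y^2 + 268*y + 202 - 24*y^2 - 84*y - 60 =48*y^2 + 136*y + 80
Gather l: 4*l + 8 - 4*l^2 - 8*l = -4*l^2 - 4*l + 8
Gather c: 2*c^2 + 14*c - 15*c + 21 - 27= 2*c^2 - c - 6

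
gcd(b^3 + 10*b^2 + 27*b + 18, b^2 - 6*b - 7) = b + 1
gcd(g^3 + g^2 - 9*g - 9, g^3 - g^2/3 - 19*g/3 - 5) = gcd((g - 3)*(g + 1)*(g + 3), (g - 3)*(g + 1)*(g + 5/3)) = g^2 - 2*g - 3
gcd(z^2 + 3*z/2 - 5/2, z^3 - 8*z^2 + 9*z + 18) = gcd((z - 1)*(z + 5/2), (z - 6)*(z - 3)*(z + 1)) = 1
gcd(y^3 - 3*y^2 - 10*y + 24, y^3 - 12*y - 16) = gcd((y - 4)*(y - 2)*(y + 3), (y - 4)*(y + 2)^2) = y - 4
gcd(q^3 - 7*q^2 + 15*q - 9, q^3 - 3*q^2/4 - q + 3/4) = q - 1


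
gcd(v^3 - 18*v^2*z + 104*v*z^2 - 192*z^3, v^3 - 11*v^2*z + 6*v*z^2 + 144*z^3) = v^2 - 14*v*z + 48*z^2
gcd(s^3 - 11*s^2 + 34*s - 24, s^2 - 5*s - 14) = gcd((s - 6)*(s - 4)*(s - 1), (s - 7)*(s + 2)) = 1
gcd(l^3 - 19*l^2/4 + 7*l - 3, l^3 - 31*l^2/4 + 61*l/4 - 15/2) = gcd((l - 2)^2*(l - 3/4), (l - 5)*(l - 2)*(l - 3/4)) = l^2 - 11*l/4 + 3/2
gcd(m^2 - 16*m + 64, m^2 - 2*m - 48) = m - 8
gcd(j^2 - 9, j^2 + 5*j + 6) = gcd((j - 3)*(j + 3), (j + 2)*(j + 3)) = j + 3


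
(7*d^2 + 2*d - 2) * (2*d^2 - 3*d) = 14*d^4 - 17*d^3 - 10*d^2 + 6*d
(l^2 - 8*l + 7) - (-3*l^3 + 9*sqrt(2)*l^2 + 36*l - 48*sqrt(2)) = 3*l^3 - 9*sqrt(2)*l^2 + l^2 - 44*l + 7 + 48*sqrt(2)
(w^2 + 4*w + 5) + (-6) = w^2 + 4*w - 1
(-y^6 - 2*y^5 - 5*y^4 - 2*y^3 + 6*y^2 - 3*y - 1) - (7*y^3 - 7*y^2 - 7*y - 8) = -y^6 - 2*y^5 - 5*y^4 - 9*y^3 + 13*y^2 + 4*y + 7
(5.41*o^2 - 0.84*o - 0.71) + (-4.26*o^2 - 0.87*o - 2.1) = 1.15*o^2 - 1.71*o - 2.81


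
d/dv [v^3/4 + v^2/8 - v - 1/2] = 3*v^2/4 + v/4 - 1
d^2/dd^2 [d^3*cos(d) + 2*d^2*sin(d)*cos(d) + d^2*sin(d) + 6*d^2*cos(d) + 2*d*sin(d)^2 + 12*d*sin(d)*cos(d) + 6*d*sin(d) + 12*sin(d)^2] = -d^3*cos(d) - 7*d^2*sin(d) - 4*d^2*sin(2*d) - 6*d^2*cos(d) - 30*d*sin(d) - 24*d*sin(2*d) + 10*d*cos(d) + 12*d*cos(2*d) + 2*sin(d) + 6*sin(2*d) + 24*cos(d) + 48*cos(2*d)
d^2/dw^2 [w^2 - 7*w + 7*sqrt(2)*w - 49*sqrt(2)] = 2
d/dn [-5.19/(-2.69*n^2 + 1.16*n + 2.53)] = (6.0204 - 27.9222*n)/(-2.69*n^2 + 1.16*n + 2.53)^2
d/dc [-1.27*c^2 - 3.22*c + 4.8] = -2.54*c - 3.22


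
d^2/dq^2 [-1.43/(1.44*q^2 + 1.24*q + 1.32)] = (5.930496*q^2 + 5.106816*q - 1.43*(2.88*q + 1.24)*(5.76*q + 2.48) + 5.436288)/(1.44*q^2 + 1.24*q + 1.32)^3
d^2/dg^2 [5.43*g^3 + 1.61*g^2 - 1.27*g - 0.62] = 32.58*g + 3.22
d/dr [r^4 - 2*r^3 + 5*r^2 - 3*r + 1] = 4*r^3 - 6*r^2 + 10*r - 3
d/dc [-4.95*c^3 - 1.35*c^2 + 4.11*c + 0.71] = -14.85*c^2 - 2.7*c + 4.11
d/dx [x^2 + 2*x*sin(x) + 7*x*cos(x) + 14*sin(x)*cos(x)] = -7*x*sin(x) + 2*x*cos(x) + 2*x + 2*sin(x) + 7*cos(x) + 14*cos(2*x)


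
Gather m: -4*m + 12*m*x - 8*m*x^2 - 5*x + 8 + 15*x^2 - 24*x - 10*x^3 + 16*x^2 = m*(-8*x^2 + 12*x - 4) - 10*x^3 + 31*x^2 - 29*x + 8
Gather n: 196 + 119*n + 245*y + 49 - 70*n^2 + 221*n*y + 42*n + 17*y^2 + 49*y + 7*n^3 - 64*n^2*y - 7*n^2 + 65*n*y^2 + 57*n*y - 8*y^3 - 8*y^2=7*n^3 + n^2*(-64*y - 77) + n*(65*y^2 + 278*y + 161) - 8*y^3 + 9*y^2 + 294*y + 245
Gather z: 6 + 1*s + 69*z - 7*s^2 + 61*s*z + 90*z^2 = -7*s^2 + s + 90*z^2 + z*(61*s + 69) + 6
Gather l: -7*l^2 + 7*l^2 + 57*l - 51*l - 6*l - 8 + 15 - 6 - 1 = 0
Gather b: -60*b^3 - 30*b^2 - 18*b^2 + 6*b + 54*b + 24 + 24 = -60*b^3 - 48*b^2 + 60*b + 48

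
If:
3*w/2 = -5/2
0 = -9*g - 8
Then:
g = -8/9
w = -5/3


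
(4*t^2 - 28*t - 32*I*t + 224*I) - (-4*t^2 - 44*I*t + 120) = 8*t^2 - 28*t + 12*I*t - 120 + 224*I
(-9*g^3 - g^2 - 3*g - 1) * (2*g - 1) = -18*g^4 + 7*g^3 - 5*g^2 + g + 1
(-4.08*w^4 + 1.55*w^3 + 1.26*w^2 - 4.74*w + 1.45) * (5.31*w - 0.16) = -21.6648*w^5 + 8.8833*w^4 + 6.4426*w^3 - 25.371*w^2 + 8.4579*w - 0.232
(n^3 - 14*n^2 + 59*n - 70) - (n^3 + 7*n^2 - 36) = -21*n^2 + 59*n - 34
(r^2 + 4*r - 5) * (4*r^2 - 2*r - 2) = 4*r^4 + 14*r^3 - 30*r^2 + 2*r + 10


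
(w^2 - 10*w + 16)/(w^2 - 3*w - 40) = (w - 2)/(w + 5)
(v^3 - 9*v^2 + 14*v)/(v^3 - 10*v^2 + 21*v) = (v - 2)/(v - 3)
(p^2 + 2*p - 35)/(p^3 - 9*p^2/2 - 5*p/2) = 2*(p + 7)/(p*(2*p + 1))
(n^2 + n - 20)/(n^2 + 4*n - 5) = (n - 4)/(n - 1)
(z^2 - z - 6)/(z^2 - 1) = (z^2 - z - 6)/(z^2 - 1)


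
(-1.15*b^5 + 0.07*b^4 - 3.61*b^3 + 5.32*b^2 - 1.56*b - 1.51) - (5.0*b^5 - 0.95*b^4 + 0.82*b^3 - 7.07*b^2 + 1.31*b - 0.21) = -6.15*b^5 + 1.02*b^4 - 4.43*b^3 + 12.39*b^2 - 2.87*b - 1.3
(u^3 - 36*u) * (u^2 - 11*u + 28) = u^5 - 11*u^4 - 8*u^3 + 396*u^2 - 1008*u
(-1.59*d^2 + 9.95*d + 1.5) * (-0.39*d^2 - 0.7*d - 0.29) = 0.6201*d^4 - 2.7675*d^3 - 7.0889*d^2 - 3.9355*d - 0.435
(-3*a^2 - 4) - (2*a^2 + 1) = -5*a^2 - 5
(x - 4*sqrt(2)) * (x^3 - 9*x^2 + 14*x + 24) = x^4 - 9*x^3 - 4*sqrt(2)*x^3 + 14*x^2 + 36*sqrt(2)*x^2 - 56*sqrt(2)*x + 24*x - 96*sqrt(2)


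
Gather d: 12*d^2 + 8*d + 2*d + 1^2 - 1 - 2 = 12*d^2 + 10*d - 2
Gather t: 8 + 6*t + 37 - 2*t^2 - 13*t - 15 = -2*t^2 - 7*t + 30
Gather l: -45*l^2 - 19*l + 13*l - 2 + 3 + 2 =-45*l^2 - 6*l + 3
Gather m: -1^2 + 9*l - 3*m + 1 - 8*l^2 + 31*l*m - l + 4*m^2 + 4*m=-8*l^2 + 8*l + 4*m^2 + m*(31*l + 1)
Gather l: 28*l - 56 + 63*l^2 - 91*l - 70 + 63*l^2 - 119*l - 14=126*l^2 - 182*l - 140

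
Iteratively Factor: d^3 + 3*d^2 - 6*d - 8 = (d + 4)*(d^2 - d - 2) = (d - 2)*(d + 4)*(d + 1)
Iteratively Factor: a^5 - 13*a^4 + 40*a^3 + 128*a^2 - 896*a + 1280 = (a - 4)*(a^4 - 9*a^3 + 4*a^2 + 144*a - 320) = (a - 5)*(a - 4)*(a^3 - 4*a^2 - 16*a + 64) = (a - 5)*(a - 4)*(a + 4)*(a^2 - 8*a + 16) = (a - 5)*(a - 4)^2*(a + 4)*(a - 4)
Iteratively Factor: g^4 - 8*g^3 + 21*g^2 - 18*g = (g - 3)*(g^3 - 5*g^2 + 6*g) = g*(g - 3)*(g^2 - 5*g + 6) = g*(g - 3)*(g - 2)*(g - 3)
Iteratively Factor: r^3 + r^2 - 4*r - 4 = (r + 1)*(r^2 - 4) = (r - 2)*(r + 1)*(r + 2)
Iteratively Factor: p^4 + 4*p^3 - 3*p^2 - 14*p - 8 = (p - 2)*(p^3 + 6*p^2 + 9*p + 4) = (p - 2)*(p + 1)*(p^2 + 5*p + 4) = (p - 2)*(p + 1)*(p + 4)*(p + 1)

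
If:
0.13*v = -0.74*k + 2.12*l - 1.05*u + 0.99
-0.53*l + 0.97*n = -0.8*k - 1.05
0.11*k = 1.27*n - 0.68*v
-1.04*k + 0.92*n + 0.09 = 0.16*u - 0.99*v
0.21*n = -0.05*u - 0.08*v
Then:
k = -0.86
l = 0.15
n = -0.29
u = 1.90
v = -0.41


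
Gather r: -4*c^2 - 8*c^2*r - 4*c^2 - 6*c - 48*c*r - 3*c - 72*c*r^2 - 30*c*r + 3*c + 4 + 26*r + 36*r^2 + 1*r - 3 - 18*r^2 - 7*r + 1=-8*c^2 - 6*c + r^2*(18 - 72*c) + r*(-8*c^2 - 78*c + 20) + 2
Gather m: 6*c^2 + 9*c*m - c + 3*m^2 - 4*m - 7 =6*c^2 - c + 3*m^2 + m*(9*c - 4) - 7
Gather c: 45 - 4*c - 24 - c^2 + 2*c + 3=-c^2 - 2*c + 24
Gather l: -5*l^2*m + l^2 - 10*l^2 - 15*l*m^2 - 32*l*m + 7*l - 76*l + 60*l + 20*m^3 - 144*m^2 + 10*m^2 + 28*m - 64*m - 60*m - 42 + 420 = l^2*(-5*m - 9) + l*(-15*m^2 - 32*m - 9) + 20*m^3 - 134*m^2 - 96*m + 378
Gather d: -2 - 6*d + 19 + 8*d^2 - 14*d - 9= 8*d^2 - 20*d + 8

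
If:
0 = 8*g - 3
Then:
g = 3/8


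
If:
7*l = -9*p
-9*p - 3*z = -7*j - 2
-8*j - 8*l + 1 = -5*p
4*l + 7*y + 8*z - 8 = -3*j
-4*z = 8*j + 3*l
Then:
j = -41/100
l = 9/25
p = -7/25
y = 339/700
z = 11/20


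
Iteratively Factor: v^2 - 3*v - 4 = (v + 1)*(v - 4)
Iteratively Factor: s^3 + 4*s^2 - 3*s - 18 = (s + 3)*(s^2 + s - 6) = (s + 3)^2*(s - 2)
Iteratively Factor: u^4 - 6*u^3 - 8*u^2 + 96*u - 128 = (u + 4)*(u^3 - 10*u^2 + 32*u - 32) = (u - 2)*(u + 4)*(u^2 - 8*u + 16) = (u - 4)*(u - 2)*(u + 4)*(u - 4)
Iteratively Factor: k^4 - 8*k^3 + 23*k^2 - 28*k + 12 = (k - 3)*(k^3 - 5*k^2 + 8*k - 4) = (k - 3)*(k - 1)*(k^2 - 4*k + 4) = (k - 3)*(k - 2)*(k - 1)*(k - 2)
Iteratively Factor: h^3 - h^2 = (h)*(h^2 - h) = h*(h - 1)*(h)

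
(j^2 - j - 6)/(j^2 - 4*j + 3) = (j + 2)/(j - 1)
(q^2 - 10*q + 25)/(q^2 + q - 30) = (q - 5)/(q + 6)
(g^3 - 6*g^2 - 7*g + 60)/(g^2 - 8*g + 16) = (g^2 - 2*g - 15)/(g - 4)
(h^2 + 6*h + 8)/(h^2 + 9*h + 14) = (h + 4)/(h + 7)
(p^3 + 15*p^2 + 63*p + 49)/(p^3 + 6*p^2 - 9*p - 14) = (p + 7)/(p - 2)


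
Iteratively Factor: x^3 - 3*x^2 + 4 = (x - 2)*(x^2 - x - 2) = (x - 2)^2*(x + 1)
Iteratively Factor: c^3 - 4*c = (c)*(c^2 - 4) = c*(c + 2)*(c - 2)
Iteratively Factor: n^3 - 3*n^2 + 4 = (n - 2)*(n^2 - n - 2) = (n - 2)*(n + 1)*(n - 2)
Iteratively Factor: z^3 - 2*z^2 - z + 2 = (z - 2)*(z^2 - 1) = (z - 2)*(z - 1)*(z + 1)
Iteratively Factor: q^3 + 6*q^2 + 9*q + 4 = (q + 1)*(q^2 + 5*q + 4) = (q + 1)*(q + 4)*(q + 1)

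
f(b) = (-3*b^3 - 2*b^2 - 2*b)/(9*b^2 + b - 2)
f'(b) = (-18*b - 1)*(-3*b^3 - 2*b^2 - 2*b)/(9*b^2 + b - 2)^2 + (-9*b^2 - 4*b - 2)/(9*b^2 + b - 2)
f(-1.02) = 0.50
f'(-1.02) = 0.21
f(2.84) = -1.23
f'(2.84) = -0.30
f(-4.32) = 1.32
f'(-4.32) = -0.32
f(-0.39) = -0.64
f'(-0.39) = 5.55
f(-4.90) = 1.50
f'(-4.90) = -0.32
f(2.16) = -1.04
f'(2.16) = -0.26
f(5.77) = -2.16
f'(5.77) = -0.32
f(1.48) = -0.89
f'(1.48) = -0.16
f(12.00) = -4.21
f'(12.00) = -0.33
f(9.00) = -3.22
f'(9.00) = -0.33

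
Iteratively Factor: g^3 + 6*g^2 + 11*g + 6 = (g + 1)*(g^2 + 5*g + 6) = (g + 1)*(g + 3)*(g + 2)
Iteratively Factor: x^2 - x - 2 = (x - 2)*(x + 1)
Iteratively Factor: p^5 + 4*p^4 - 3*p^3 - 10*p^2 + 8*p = (p - 1)*(p^4 + 5*p^3 + 2*p^2 - 8*p) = (p - 1)*(p + 2)*(p^3 + 3*p^2 - 4*p) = (p - 1)^2*(p + 2)*(p^2 + 4*p) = p*(p - 1)^2*(p + 2)*(p + 4)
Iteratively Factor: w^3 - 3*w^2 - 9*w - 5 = (w + 1)*(w^2 - 4*w - 5) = (w - 5)*(w + 1)*(w + 1)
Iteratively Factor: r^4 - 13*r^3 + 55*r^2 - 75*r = (r - 3)*(r^3 - 10*r^2 + 25*r) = r*(r - 3)*(r^2 - 10*r + 25) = r*(r - 5)*(r - 3)*(r - 5)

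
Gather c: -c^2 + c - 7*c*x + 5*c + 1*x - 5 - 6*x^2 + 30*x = -c^2 + c*(6 - 7*x) - 6*x^2 + 31*x - 5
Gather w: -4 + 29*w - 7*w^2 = -7*w^2 + 29*w - 4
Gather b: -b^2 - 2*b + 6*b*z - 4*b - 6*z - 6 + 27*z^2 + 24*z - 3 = -b^2 + b*(6*z - 6) + 27*z^2 + 18*z - 9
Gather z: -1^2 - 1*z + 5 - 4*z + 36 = 40 - 5*z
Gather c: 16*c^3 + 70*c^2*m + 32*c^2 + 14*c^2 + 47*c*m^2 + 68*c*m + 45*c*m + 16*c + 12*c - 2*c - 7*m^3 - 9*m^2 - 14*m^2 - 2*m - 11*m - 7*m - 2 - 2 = 16*c^3 + c^2*(70*m + 46) + c*(47*m^2 + 113*m + 26) - 7*m^3 - 23*m^2 - 20*m - 4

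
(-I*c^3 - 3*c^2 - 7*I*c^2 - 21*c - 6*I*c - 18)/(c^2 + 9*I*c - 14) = (-I*c^3 + c^2*(-3 - 7*I) + c*(-21 - 6*I) - 18)/(c^2 + 9*I*c - 14)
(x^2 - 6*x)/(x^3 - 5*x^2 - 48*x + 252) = x/(x^2 + x - 42)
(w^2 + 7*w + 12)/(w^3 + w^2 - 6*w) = (w + 4)/(w*(w - 2))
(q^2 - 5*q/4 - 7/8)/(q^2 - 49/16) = 2*(2*q + 1)/(4*q + 7)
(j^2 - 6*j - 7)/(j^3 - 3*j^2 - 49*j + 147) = (j + 1)/(j^2 + 4*j - 21)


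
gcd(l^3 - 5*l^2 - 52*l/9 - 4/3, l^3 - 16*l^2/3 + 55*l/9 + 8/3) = l + 1/3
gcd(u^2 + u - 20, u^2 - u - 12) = u - 4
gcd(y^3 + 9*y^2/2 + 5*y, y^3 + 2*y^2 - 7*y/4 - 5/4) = y + 5/2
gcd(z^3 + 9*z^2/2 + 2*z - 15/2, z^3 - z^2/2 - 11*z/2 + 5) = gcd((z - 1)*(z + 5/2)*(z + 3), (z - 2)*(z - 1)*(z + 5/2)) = z^2 + 3*z/2 - 5/2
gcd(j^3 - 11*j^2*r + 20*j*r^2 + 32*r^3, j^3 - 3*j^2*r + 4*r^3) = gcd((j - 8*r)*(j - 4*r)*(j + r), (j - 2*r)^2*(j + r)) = j + r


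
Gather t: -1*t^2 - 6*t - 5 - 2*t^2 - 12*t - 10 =-3*t^2 - 18*t - 15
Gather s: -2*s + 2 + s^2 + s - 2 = s^2 - s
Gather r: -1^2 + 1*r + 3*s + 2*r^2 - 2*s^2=2*r^2 + r - 2*s^2 + 3*s - 1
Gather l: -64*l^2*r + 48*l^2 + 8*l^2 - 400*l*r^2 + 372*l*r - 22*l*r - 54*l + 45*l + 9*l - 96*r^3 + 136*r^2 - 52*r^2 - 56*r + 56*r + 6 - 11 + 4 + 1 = l^2*(56 - 64*r) + l*(-400*r^2 + 350*r) - 96*r^3 + 84*r^2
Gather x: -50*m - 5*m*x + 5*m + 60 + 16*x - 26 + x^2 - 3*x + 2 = -45*m + x^2 + x*(13 - 5*m) + 36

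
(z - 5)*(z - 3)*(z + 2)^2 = z^4 - 4*z^3 - 13*z^2 + 28*z + 60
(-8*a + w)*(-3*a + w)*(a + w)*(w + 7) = 24*a^3*w + 168*a^3 + 13*a^2*w^2 + 91*a^2*w - 10*a*w^3 - 70*a*w^2 + w^4 + 7*w^3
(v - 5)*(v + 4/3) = v^2 - 11*v/3 - 20/3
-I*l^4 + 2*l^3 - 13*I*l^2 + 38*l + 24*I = (l - 4*I)*(l + 2*I)*(l + 3*I)*(-I*l + 1)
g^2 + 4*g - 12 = (g - 2)*(g + 6)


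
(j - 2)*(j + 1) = j^2 - j - 2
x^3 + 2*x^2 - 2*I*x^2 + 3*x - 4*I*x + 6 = (x + 2)*(x - 3*I)*(x + I)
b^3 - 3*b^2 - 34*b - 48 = (b - 8)*(b + 2)*(b + 3)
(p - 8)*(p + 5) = p^2 - 3*p - 40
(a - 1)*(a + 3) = a^2 + 2*a - 3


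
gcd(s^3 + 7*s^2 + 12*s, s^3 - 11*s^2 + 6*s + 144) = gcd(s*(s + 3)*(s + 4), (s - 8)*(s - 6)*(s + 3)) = s + 3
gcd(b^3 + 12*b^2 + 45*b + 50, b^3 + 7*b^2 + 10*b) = b^2 + 7*b + 10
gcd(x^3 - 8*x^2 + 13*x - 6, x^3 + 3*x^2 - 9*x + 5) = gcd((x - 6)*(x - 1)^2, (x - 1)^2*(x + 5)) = x^2 - 2*x + 1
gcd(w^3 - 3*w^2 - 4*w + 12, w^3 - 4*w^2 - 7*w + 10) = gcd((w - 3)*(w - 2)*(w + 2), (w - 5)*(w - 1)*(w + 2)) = w + 2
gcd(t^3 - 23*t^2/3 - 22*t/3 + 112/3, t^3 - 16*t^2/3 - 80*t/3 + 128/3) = t - 8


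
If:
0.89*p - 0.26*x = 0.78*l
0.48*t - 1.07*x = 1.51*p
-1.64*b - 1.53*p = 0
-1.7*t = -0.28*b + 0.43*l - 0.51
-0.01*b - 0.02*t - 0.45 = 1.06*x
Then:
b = -0.31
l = 0.53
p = 0.34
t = 0.12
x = -0.42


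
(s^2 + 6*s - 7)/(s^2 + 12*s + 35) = (s - 1)/(s + 5)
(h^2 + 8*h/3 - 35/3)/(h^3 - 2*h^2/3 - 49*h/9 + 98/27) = 9*(h + 5)/(9*h^2 + 15*h - 14)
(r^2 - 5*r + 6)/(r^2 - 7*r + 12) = (r - 2)/(r - 4)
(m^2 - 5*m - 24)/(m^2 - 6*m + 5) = (m^2 - 5*m - 24)/(m^2 - 6*m + 5)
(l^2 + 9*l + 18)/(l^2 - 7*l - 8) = (l^2 + 9*l + 18)/(l^2 - 7*l - 8)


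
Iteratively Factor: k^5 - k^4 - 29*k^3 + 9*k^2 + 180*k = (k - 3)*(k^4 + 2*k^3 - 23*k^2 - 60*k) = k*(k - 3)*(k^3 + 2*k^2 - 23*k - 60) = k*(k - 3)*(k + 4)*(k^2 - 2*k - 15) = k*(k - 3)*(k + 3)*(k + 4)*(k - 5)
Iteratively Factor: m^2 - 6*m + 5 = (m - 5)*(m - 1)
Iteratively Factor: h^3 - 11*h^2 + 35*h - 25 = (h - 5)*(h^2 - 6*h + 5) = (h - 5)^2*(h - 1)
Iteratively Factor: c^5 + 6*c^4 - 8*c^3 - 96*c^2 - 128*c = (c - 4)*(c^4 + 10*c^3 + 32*c^2 + 32*c) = (c - 4)*(c + 4)*(c^3 + 6*c^2 + 8*c) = (c - 4)*(c + 2)*(c + 4)*(c^2 + 4*c) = c*(c - 4)*(c + 2)*(c + 4)*(c + 4)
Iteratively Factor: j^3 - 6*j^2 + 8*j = (j - 2)*(j^2 - 4*j) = (j - 4)*(j - 2)*(j)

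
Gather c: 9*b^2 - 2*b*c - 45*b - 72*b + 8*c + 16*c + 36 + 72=9*b^2 - 117*b + c*(24 - 2*b) + 108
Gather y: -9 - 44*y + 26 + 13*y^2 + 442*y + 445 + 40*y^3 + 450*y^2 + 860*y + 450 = 40*y^3 + 463*y^2 + 1258*y + 912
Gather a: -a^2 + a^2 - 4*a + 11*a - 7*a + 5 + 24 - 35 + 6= 0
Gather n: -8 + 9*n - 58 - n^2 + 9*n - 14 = -n^2 + 18*n - 80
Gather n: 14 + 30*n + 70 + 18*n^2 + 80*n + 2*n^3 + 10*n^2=2*n^3 + 28*n^2 + 110*n + 84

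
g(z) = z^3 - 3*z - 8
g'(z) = 3*z^2 - 3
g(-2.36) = -14.06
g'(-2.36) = 13.71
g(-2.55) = -16.93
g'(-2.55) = 16.51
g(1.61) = -8.66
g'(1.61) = 4.78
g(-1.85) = -8.78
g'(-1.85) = 7.27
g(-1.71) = -7.87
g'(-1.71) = 5.77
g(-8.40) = -575.50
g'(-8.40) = 208.68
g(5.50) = 141.88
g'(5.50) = 87.75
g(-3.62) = -44.58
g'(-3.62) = 36.31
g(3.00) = 10.00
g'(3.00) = 24.00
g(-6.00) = -206.00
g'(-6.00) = 105.00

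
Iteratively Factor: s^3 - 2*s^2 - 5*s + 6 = (s - 3)*(s^2 + s - 2) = (s - 3)*(s + 2)*(s - 1)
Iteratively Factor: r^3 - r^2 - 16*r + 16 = (r - 4)*(r^2 + 3*r - 4) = (r - 4)*(r - 1)*(r + 4)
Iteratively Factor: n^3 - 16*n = (n - 4)*(n^2 + 4*n) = n*(n - 4)*(n + 4)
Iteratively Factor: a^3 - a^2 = (a - 1)*(a^2) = a*(a - 1)*(a)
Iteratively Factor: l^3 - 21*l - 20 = (l - 5)*(l^2 + 5*l + 4) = (l - 5)*(l + 4)*(l + 1)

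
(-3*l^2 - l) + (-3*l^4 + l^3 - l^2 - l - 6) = -3*l^4 + l^3 - 4*l^2 - 2*l - 6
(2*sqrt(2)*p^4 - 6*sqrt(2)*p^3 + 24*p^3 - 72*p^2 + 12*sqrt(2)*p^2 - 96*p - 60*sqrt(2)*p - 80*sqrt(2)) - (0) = 2*sqrt(2)*p^4 - 6*sqrt(2)*p^3 + 24*p^3 - 72*p^2 + 12*sqrt(2)*p^2 - 96*p - 60*sqrt(2)*p - 80*sqrt(2)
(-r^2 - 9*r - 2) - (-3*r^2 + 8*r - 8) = 2*r^2 - 17*r + 6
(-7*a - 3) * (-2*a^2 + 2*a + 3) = 14*a^3 - 8*a^2 - 27*a - 9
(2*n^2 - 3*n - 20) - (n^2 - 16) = n^2 - 3*n - 4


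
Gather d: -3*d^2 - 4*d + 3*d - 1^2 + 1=-3*d^2 - d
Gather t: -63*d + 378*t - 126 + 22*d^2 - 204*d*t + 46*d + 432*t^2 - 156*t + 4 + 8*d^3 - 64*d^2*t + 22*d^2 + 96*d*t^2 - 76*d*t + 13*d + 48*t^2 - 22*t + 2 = 8*d^3 + 44*d^2 - 4*d + t^2*(96*d + 480) + t*(-64*d^2 - 280*d + 200) - 120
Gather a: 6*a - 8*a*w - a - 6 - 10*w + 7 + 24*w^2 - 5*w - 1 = a*(5 - 8*w) + 24*w^2 - 15*w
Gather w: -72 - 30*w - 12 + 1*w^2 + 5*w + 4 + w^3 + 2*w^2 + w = w^3 + 3*w^2 - 24*w - 80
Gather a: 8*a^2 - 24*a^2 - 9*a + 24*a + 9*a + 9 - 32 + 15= -16*a^2 + 24*a - 8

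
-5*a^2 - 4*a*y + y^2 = (-5*a + y)*(a + y)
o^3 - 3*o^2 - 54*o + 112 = (o - 8)*(o - 2)*(o + 7)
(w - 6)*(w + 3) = w^2 - 3*w - 18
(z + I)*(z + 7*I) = z^2 + 8*I*z - 7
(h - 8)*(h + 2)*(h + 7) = h^3 + h^2 - 58*h - 112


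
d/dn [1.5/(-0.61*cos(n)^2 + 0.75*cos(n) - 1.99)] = (1.125 - 1.83*cos(n))*sin(n)/(0.61*cos(n)^2 - 0.75*cos(n) + 1.99)^2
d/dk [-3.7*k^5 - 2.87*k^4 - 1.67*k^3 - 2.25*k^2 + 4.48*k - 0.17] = -18.5*k^4 - 11.48*k^3 - 5.01*k^2 - 4.5*k + 4.48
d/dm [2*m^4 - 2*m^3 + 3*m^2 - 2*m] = 8*m^3 - 6*m^2 + 6*m - 2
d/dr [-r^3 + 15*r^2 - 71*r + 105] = -3*r^2 + 30*r - 71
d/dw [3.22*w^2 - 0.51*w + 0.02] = 6.44*w - 0.51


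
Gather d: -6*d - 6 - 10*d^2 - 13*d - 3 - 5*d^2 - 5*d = -15*d^2 - 24*d - 9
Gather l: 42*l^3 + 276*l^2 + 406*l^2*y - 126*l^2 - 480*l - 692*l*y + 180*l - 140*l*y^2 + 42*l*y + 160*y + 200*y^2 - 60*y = 42*l^3 + l^2*(406*y + 150) + l*(-140*y^2 - 650*y - 300) + 200*y^2 + 100*y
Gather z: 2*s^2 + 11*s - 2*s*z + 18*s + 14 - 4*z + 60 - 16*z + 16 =2*s^2 + 29*s + z*(-2*s - 20) + 90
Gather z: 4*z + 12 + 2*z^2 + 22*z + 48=2*z^2 + 26*z + 60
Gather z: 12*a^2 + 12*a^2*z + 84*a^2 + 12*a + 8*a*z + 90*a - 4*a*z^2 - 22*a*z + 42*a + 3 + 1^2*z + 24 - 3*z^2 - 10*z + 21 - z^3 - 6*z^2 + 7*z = 96*a^2 + 144*a - z^3 + z^2*(-4*a - 9) + z*(12*a^2 - 14*a - 2) + 48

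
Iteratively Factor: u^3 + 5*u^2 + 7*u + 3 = (u + 1)*(u^2 + 4*u + 3) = (u + 1)*(u + 3)*(u + 1)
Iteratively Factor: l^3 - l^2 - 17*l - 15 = (l + 1)*(l^2 - 2*l - 15) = (l - 5)*(l + 1)*(l + 3)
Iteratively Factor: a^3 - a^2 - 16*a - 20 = (a + 2)*(a^2 - 3*a - 10) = (a - 5)*(a + 2)*(a + 2)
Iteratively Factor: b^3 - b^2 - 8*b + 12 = (b - 2)*(b^2 + b - 6) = (b - 2)^2*(b + 3)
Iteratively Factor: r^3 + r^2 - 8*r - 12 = (r + 2)*(r^2 - r - 6) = (r + 2)^2*(r - 3)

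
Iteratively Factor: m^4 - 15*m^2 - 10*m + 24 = (m - 4)*(m^3 + 4*m^2 + m - 6) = (m - 4)*(m + 3)*(m^2 + m - 2) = (m - 4)*(m - 1)*(m + 3)*(m + 2)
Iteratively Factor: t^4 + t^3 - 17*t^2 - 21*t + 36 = (t - 1)*(t^3 + 2*t^2 - 15*t - 36) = (t - 4)*(t - 1)*(t^2 + 6*t + 9) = (t - 4)*(t - 1)*(t + 3)*(t + 3)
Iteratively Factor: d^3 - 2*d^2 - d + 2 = (d + 1)*(d^2 - 3*d + 2) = (d - 2)*(d + 1)*(d - 1)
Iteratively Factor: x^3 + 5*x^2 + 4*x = (x)*(x^2 + 5*x + 4) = x*(x + 1)*(x + 4)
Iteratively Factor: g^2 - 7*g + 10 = (g - 2)*(g - 5)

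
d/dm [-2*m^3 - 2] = -6*m^2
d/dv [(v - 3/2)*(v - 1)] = 2*v - 5/2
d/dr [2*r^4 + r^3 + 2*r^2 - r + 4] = 8*r^3 + 3*r^2 + 4*r - 1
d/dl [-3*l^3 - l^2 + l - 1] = -9*l^2 - 2*l + 1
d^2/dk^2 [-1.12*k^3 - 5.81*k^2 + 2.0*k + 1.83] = -6.72*k - 11.62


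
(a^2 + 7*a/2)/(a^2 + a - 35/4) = 2*a/(2*a - 5)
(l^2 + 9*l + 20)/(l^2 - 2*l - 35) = (l + 4)/(l - 7)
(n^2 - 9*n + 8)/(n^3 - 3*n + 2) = (n - 8)/(n^2 + n - 2)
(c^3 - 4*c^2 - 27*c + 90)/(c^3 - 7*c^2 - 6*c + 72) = (c^2 + 2*c - 15)/(c^2 - c - 12)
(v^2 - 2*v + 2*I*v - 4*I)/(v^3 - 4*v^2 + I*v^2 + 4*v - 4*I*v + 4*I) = (v + 2*I)/(v^2 + v*(-2 + I) - 2*I)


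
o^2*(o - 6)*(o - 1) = o^4 - 7*o^3 + 6*o^2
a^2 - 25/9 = (a - 5/3)*(a + 5/3)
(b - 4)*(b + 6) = b^2 + 2*b - 24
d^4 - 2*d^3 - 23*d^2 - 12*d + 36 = (d - 6)*(d - 1)*(d + 2)*(d + 3)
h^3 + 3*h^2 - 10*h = h*(h - 2)*(h + 5)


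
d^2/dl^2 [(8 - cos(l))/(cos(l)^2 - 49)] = (8*(8 - cos(l))*sin(l)^2*cos(l)^2 + (cos(l)^2 - 49)^2*cos(l) + 2*(cos(l)^2 - 49)*(8*cos(2*l) - cos(3*l)))/(cos(l)^2 - 49)^3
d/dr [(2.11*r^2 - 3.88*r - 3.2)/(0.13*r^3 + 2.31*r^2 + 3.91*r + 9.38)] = (-0.2743*r^4 + 1.0088*r^3 + 18.4609*r^2 + 54.3676*r - 23.8824)/(0.0169*r^6 + 0.6006*r^5 + 6.3527*r^4 + 20.503*r^3 + 58.6237*r^2 + 73.3516*r + 87.9844)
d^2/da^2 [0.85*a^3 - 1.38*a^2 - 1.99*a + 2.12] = 5.1*a - 2.76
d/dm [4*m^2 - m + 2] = 8*m - 1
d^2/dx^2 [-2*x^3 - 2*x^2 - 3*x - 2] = -12*x - 4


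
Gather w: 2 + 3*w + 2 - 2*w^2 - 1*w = -2*w^2 + 2*w + 4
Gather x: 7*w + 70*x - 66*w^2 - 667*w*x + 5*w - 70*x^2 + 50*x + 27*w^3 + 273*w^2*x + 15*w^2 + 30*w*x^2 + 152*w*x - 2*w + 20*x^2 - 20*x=27*w^3 - 51*w^2 + 10*w + x^2*(30*w - 50) + x*(273*w^2 - 515*w + 100)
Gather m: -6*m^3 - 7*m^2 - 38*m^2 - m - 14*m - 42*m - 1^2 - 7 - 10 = -6*m^3 - 45*m^2 - 57*m - 18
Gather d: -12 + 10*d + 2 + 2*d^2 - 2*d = 2*d^2 + 8*d - 10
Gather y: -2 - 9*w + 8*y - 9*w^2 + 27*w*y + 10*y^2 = -9*w^2 - 9*w + 10*y^2 + y*(27*w + 8) - 2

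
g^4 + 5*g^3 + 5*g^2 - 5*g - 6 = (g - 1)*(g + 1)*(g + 2)*(g + 3)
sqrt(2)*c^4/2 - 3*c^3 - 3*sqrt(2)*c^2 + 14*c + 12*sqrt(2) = (c - 3*sqrt(2))*(c - 2*sqrt(2))*(c + sqrt(2))*(sqrt(2)*c/2 + 1)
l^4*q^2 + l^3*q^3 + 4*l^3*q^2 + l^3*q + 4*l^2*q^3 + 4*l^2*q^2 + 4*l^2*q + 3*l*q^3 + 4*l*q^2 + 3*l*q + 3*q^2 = (l + 3)*(l + q)*(l*q + 1)*(l*q + q)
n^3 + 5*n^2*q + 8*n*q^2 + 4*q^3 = (n + q)*(n + 2*q)^2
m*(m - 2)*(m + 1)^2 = m^4 - 3*m^2 - 2*m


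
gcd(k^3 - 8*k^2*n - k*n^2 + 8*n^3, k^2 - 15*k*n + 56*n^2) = k - 8*n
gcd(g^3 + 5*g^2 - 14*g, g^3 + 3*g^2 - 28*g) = g^2 + 7*g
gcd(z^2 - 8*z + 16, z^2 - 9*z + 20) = z - 4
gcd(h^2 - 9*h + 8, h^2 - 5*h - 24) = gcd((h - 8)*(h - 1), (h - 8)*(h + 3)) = h - 8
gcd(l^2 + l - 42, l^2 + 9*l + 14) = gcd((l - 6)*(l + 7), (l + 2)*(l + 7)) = l + 7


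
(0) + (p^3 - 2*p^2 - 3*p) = p^3 - 2*p^2 - 3*p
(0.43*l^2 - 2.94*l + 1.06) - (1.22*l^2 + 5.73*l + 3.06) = -0.79*l^2 - 8.67*l - 2.0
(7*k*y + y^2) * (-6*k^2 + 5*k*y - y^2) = -42*k^3*y + 29*k^2*y^2 - 2*k*y^3 - y^4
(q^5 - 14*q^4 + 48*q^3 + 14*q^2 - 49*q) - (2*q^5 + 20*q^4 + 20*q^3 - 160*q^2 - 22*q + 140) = -q^5 - 34*q^4 + 28*q^3 + 174*q^2 - 27*q - 140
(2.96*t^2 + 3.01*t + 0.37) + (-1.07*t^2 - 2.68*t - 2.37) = 1.89*t^2 + 0.33*t - 2.0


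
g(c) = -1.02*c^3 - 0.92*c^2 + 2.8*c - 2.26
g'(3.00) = -30.26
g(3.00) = -29.68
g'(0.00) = 2.80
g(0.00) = -2.26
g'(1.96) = -12.56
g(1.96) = -7.99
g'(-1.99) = -5.66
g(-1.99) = -3.44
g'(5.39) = -96.02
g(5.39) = -173.62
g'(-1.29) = 0.08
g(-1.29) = -5.21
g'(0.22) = 2.25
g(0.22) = -1.70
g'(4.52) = -68.03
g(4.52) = -102.59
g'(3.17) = -33.78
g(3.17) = -35.12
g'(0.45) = 1.35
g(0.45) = -1.28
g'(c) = -3.06*c^2 - 1.84*c + 2.8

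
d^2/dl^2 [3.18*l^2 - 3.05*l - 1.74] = 6.36000000000000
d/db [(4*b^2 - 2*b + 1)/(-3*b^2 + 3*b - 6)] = (2*b^2 - 14*b + 3)/(3*(b^4 - 2*b^3 + 5*b^2 - 4*b + 4))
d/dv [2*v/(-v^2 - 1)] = 2*(v^2 - 1)/(v^2 + 1)^2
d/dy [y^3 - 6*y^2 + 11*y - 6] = 3*y^2 - 12*y + 11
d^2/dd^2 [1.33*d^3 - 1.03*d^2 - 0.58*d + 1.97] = 7.98*d - 2.06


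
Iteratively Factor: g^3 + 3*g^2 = (g)*(g^2 + 3*g) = g*(g + 3)*(g)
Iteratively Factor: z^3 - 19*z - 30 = (z + 2)*(z^2 - 2*z - 15) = (z - 5)*(z + 2)*(z + 3)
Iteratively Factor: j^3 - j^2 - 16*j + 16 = (j + 4)*(j^2 - 5*j + 4) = (j - 4)*(j + 4)*(j - 1)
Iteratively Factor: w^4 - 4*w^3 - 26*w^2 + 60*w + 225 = (w + 3)*(w^3 - 7*w^2 - 5*w + 75) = (w + 3)^2*(w^2 - 10*w + 25) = (w - 5)*(w + 3)^2*(w - 5)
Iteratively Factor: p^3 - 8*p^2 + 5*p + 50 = (p - 5)*(p^2 - 3*p - 10) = (p - 5)*(p + 2)*(p - 5)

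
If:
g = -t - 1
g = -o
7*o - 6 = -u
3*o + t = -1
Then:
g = 0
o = 0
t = -1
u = 6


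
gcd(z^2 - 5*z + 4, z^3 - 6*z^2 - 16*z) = 1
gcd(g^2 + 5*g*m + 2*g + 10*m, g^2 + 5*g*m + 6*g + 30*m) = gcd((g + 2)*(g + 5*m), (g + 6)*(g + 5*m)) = g + 5*m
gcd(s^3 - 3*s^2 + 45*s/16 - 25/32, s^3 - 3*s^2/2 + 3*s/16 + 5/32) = s^2 - 7*s/4 + 5/8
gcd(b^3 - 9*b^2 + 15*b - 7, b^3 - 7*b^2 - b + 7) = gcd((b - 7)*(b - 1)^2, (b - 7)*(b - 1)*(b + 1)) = b^2 - 8*b + 7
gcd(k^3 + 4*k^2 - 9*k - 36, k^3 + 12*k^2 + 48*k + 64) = k + 4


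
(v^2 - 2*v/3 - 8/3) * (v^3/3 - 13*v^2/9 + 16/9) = v^5/3 - 5*v^4/3 + 2*v^3/27 + 152*v^2/27 - 32*v/27 - 128/27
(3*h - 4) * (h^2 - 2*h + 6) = 3*h^3 - 10*h^2 + 26*h - 24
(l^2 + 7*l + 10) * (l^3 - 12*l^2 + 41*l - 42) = l^5 - 5*l^4 - 33*l^3 + 125*l^2 + 116*l - 420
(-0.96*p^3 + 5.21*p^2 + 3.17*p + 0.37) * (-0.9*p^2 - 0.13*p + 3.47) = 0.864*p^5 - 4.5642*p^4 - 6.8615*p^3 + 17.3336*p^2 + 10.9518*p + 1.2839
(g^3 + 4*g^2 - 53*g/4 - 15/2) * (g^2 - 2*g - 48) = g^5 + 2*g^4 - 277*g^3/4 - 173*g^2 + 651*g + 360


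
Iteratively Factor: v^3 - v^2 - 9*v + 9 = (v + 3)*(v^2 - 4*v + 3) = (v - 3)*(v + 3)*(v - 1)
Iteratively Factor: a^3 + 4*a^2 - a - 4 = (a - 1)*(a^2 + 5*a + 4) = (a - 1)*(a + 4)*(a + 1)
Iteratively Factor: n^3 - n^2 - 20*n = (n)*(n^2 - n - 20) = n*(n + 4)*(n - 5)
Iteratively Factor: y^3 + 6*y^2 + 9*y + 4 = (y + 1)*(y^2 + 5*y + 4) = (y + 1)^2*(y + 4)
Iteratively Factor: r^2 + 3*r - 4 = (r + 4)*(r - 1)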